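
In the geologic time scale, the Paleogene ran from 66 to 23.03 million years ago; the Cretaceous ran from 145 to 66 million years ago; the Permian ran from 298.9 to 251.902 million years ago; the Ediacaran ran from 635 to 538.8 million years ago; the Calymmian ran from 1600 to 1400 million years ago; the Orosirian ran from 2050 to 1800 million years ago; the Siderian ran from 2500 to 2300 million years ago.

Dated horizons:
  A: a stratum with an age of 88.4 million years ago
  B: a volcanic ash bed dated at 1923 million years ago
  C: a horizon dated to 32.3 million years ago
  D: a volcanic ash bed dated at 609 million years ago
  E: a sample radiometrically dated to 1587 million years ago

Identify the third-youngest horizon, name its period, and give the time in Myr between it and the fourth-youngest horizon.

D, in the Ediacaran; 978 million years to E

Sorted youngest-first by Ma: C (32.3), A (88.4), D (609), E (1587), B (1923).
The third youngest is D at 609 Ma, which lies in 635–538.8 Ma: the Ediacaran.
The fourth youngest is E at 1587 Ma; separation = |609 − 1587| = 978 Myr.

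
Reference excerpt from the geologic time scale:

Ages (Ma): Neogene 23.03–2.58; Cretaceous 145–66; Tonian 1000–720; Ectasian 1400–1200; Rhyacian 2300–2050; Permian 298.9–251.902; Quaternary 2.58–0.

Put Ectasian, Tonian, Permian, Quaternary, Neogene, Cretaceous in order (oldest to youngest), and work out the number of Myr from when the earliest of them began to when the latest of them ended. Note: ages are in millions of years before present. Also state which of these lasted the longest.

Ectasian → Tonian → Permian → Cretaceous → Neogene → Quaternary; total span 1400 Myr; longest is Tonian

From the excerpt: Ectasian 1400–1200; Tonian 1000–720; Permian 298.9–251.902; Quaternary 2.58–0; Neogene 23.03–2.58; Cretaceous 145–66 (Ma).
Larger Ma is earlier, so the oldest is Ectasian and the youngest is Quaternary; oldest to youngest: Ectasian, Tonian, Permian, Cretaceous, Neogene, Quaternary.
Oldest start 1400 minus youngest end 0 gives 1400 Myr overall.
Individual lengths (start − end): Tonian 280; Permian 46.998; Quaternary 2.58; Cretaceous 79; Neogene 20.45; Ectasian 200. The largest is Tonian at 280 Myr.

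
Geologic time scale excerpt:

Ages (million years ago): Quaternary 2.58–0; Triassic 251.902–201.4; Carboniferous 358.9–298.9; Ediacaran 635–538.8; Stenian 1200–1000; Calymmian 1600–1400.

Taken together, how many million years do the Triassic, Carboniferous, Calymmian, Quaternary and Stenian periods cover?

Duration is start − end for each: (251.902 − 201.4) + (358.9 − 298.9) + (1600 − 1400) + (2.58 − 0) + (1200 − 1000).
That is 50.502 + 60 + 200 + 2.58 + 200, which totals 513.082 million years.

513.082 million years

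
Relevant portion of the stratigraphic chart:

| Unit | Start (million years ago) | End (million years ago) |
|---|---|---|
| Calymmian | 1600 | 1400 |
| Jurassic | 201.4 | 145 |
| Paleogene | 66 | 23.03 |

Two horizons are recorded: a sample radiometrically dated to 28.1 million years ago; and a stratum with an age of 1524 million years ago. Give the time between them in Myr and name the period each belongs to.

Elapsed time: 1524 − 28.1 = 1495.9 Myr.
28.1 Ma lies within 66–23.03 Ma: Paleogene.
1524 Ma lies within 1600–1400 Ma: Calymmian.

1495.9 million years apart; the first in the Paleogene, the second in the Calymmian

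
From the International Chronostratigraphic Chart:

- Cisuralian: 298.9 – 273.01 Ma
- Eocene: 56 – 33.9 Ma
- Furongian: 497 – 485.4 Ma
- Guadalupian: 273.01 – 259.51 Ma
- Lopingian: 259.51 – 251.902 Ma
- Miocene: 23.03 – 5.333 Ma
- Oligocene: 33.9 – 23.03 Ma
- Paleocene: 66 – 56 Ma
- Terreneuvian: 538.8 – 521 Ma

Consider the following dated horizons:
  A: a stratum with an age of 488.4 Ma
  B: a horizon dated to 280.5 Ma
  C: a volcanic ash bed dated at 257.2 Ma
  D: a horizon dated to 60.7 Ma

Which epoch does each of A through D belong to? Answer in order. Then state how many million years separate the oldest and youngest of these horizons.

A — Furongian; B — Cisuralian; C — Lopingian; D — Paleocene; span 427.7 million years

Match each age against the start–end ranges in the excerpt: A = 488.4 Ma → Furongian (497–485.4); B = 280.5 Ma → Cisuralian (298.9–273.01); C = 257.2 Ma → Lopingian (259.51–251.902); D = 60.7 Ma → Paleocene (66–56).
The largest age is 488.4 Ma and the smallest is 60.7 Ma; their difference is 427.7 Myr.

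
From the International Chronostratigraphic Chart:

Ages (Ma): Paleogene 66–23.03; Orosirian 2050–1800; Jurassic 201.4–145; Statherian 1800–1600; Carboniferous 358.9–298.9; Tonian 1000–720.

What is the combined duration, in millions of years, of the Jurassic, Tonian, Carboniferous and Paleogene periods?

Duration is start − end for each: (201.4 − 145) + (1000 − 720) + (358.9 − 298.9) + (66 − 23.03).
That is 56.4 + 280 + 60 + 42.97, which totals 439.37 million years.

439.37 million years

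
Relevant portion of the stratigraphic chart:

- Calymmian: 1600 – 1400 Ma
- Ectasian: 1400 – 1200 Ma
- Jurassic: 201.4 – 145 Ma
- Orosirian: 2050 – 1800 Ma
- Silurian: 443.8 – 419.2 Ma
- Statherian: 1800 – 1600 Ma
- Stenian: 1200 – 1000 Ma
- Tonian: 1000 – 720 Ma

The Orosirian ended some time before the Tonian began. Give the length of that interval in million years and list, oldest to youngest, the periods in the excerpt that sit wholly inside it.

800 million years; Statherian, Calymmian, Ectasian, Stenian

End of Orosirian = 1800 Ma; start of Tonian = 1000 Ma.
Gap = 1800 − 1000 = 800 Myr.
Periods wholly inside 1800–1000 Ma: Statherian (1800–1600), Calymmian (1600–1400), Ectasian (1400–1200), Stenian (1200–1000).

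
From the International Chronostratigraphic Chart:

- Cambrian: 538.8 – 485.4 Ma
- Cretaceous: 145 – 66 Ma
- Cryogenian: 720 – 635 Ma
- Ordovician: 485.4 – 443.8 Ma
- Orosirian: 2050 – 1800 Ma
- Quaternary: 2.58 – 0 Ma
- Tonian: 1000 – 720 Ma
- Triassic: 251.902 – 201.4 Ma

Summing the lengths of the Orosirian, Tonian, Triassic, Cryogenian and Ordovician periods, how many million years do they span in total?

707.102 million years

Duration is start − end for each: (2050 − 1800) + (1000 − 720) + (251.902 − 201.4) + (720 − 635) + (485.4 − 443.8).
That is 250 + 280 + 50.502 + 85 + 41.6, which totals 707.102 million years.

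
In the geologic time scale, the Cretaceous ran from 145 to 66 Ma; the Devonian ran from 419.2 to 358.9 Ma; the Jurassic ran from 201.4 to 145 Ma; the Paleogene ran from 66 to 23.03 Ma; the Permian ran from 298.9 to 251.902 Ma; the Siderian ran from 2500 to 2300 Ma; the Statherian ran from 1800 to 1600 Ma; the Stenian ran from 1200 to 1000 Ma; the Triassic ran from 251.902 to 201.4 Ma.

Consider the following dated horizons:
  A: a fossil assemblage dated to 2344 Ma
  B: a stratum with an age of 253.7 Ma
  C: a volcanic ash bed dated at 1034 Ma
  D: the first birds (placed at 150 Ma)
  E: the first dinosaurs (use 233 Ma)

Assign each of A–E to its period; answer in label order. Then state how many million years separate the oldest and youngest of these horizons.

A — Siderian; B — Permian; C — Stenian; D — Jurassic; E — Triassic; span 2194 million years

A: 2344 Ma lies in 2500–2300 Ma, so Siderian.
B: 253.7 Ma lies in 298.9–251.902 Ma, so Permian.
C: 1034 Ma lies in 1200–1000 Ma, so Stenian.
D: 150 Ma lies in 201.4–145 Ma, so Jurassic.
E: 233 Ma lies in 251.902–201.4 Ma, so Triassic.
Oldest = 2344 Ma, youngest = 150 Ma → span 2194 Myr.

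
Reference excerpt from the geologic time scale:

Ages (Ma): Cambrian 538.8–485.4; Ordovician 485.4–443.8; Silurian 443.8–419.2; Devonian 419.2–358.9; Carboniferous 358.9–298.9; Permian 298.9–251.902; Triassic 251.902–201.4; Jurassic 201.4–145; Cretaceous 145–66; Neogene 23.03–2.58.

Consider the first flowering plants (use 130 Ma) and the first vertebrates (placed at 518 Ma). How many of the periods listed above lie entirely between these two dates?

The older date is 518 Ma and the younger is 130 Ma.
Periods with start < 518 and end > 130 Ma: Ordovician (485.4–443.8), Silurian (443.8–419.2), Devonian (419.2–358.9), Carboniferous (358.9–298.9), Permian (298.9–251.902), Triassic (251.902–201.4), Jurassic (201.4–145).
That is 7 complete periods.

7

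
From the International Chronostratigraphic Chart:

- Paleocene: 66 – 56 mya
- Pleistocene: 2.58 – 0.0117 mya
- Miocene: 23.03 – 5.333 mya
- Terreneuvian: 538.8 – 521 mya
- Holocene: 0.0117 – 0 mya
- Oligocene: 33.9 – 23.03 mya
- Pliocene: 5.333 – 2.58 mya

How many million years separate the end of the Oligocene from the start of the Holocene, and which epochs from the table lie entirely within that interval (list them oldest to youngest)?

23.0183 million years; Miocene, Pliocene, Pleistocene

The Oligocene closes at 23.03 Ma and the Holocene opens at 0.0117 Ma, so the interval is 23.03 − 0.0117 = 23.0183 Myr.
An epoch fits inside if it starts at or after 23.03 Ma and ends at or before 0.0117 Ma; oldest first that gives Miocene, Pliocene, Pleistocene.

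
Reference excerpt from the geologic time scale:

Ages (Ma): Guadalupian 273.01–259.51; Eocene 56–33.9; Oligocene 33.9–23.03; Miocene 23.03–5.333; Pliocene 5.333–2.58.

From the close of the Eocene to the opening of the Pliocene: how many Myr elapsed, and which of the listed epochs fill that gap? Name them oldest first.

The Eocene closes at 33.9 Ma and the Pliocene opens at 5.333 Ma, so the interval is 33.9 − 5.333 = 28.567 Myr.
An epoch fits inside if it starts at or after 33.9 Ma and ends at or before 5.333 Ma; oldest first that gives Oligocene, Miocene.

28.567 million years; Oligocene, Miocene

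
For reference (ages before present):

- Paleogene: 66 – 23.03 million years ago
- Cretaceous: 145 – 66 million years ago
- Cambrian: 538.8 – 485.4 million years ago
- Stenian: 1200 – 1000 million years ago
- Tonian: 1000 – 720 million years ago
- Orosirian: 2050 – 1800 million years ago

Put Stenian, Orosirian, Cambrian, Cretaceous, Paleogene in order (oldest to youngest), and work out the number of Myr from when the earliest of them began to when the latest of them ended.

Orosirian, Stenian, Cambrian, Cretaceous, Paleogene; total span 2026.97 Myr

From the excerpt: Stenian 1200–1000; Orosirian 2050–1800; Cambrian 538.8–485.4; Cretaceous 145–66; Paleogene 66–23.03 (Ma).
Larger Ma is earlier, so the oldest is Orosirian and the youngest is Paleogene; oldest to youngest: Orosirian, Stenian, Cambrian, Cretaceous, Paleogene.
Oldest start 2050 minus youngest end 23.03 gives 2026.97 Myr overall.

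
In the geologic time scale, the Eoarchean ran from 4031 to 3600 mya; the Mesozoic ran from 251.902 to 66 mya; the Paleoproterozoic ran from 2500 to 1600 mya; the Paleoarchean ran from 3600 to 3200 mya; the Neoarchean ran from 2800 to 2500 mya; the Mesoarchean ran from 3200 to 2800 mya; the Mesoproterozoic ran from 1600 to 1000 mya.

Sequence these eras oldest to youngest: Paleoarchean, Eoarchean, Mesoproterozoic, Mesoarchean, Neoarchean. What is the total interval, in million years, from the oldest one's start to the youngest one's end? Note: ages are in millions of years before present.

Eoarchean, Paleoarchean, Mesoarchean, Neoarchean, Mesoproterozoic; total span 3031 Myr

Start ages (Ma): Eoarchean 4031, Paleoarchean 3600, Mesoarchean 3200, Neoarchean 2800, Mesoproterozoic 1600.
Ordered oldest to youngest: Eoarchean, Paleoarchean, Mesoarchean, Neoarchean, Mesoproterozoic.
Span = 4031 − 1000 = 3031 Myr.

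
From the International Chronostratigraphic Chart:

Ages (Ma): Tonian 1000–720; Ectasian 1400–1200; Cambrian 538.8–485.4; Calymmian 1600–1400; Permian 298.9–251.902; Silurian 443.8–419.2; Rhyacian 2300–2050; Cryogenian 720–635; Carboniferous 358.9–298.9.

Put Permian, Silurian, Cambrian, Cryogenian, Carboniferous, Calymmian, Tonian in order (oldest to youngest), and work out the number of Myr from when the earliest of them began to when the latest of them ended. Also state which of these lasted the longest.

Start ages (Ma): Calymmian 1600, Tonian 1000, Cryogenian 720, Cambrian 538.8, Silurian 443.8, Carboniferous 358.9, Permian 298.9.
Ordered oldest to youngest: Calymmian, Tonian, Cryogenian, Cambrian, Silurian, Carboniferous, Permian.
Span = 1600 − 251.902 = 1348.098 Myr.
Durations: Silurian 24.6, Tonian 280, Carboniferous 60, Calymmian 200, Permian 46.998, Cryogenian 85, Cambrian 53.4 → longest is Tonian (280 Myr).

Calymmian → Tonian → Cryogenian → Cambrian → Silurian → Carboniferous → Permian; total span 1348.098 Myr; longest is Tonian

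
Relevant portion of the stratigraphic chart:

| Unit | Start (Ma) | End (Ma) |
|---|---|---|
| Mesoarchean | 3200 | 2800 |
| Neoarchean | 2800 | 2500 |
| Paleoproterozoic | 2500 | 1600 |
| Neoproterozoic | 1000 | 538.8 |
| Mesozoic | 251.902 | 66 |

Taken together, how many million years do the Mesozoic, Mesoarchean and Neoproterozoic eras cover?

Duration is start − end for each: (251.902 − 66) + (3200 − 2800) + (1000 − 538.8).
That is 185.902 + 400 + 461.2, which totals 1047.102 million years.

1047.102 million years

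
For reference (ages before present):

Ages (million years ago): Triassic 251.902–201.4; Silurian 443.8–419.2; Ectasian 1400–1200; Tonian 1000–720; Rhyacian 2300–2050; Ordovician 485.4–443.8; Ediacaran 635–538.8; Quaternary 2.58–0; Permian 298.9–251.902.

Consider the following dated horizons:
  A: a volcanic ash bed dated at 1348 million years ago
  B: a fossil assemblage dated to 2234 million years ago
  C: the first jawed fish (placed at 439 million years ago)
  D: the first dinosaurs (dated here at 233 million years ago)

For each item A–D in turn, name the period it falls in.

A — Ectasian; B — Rhyacian; C — Silurian; D — Triassic

Match each age against the start–end ranges in the excerpt: A = 1348 Ma → Ectasian (1400–1200); B = 2234 Ma → Rhyacian (2300–2050); C = 439 Ma → Silurian (443.8–419.2); D = 233 Ma → Triassic (251.902–201.4).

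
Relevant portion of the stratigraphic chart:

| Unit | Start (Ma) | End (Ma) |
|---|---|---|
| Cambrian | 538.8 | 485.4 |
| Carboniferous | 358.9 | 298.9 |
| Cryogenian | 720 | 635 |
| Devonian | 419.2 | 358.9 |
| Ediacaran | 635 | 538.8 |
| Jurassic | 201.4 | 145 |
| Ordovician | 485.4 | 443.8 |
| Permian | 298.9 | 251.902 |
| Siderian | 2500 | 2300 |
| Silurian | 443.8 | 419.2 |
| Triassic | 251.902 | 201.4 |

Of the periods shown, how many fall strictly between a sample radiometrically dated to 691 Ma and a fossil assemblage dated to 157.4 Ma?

8

The older date is 691 Ma and the younger is 157.4 Ma.
Periods with start < 691 and end > 157.4 Ma: Ediacaran (635–538.8), Cambrian (538.8–485.4), Ordovician (485.4–443.8), Silurian (443.8–419.2), Devonian (419.2–358.9), Carboniferous (358.9–298.9), Permian (298.9–251.902), Triassic (251.902–201.4).
That is 8 complete periods.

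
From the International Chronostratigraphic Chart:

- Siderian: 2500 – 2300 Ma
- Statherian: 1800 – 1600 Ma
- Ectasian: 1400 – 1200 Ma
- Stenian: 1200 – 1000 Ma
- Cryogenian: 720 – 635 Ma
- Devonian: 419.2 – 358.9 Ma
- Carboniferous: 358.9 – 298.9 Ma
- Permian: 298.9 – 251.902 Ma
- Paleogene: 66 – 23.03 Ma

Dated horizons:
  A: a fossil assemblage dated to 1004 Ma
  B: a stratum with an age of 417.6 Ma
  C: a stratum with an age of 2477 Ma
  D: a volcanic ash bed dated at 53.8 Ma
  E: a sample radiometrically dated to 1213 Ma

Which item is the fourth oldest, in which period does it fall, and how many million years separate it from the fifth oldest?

B, in the Devonian; 363.8 million years to D

Sorted oldest-first by Ma: C (2477), E (1213), A (1004), B (417.6), D (53.8).
The fourth oldest is B at 417.6 Ma, which lies in 419.2–358.9 Ma: the Devonian.
The fifth oldest is D at 53.8 Ma; separation = |417.6 − 53.8| = 363.8 Myr.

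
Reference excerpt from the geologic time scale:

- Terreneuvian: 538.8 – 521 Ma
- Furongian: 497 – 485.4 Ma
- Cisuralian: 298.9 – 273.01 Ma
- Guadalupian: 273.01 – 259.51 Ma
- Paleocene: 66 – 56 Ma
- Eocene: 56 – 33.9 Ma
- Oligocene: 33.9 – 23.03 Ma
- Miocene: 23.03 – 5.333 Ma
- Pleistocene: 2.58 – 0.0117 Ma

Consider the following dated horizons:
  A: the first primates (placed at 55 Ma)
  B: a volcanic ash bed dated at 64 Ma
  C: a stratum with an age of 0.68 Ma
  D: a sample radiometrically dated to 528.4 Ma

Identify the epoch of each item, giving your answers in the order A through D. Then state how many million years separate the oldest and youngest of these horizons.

A: 55 Ma lies in 56–33.9 Ma, so Eocene.
B: 64 Ma lies in 66–56 Ma, so Paleocene.
C: 0.68 Ma lies in 2.58–0.0117 Ma, so Pleistocene.
D: 528.4 Ma lies in 538.8–521 Ma, so Terreneuvian.
Oldest = 528.4 Ma, youngest = 0.68 Ma → span 527.72 Myr.

A — Eocene; B — Paleocene; C — Pleistocene; D — Terreneuvian; span 527.72 million years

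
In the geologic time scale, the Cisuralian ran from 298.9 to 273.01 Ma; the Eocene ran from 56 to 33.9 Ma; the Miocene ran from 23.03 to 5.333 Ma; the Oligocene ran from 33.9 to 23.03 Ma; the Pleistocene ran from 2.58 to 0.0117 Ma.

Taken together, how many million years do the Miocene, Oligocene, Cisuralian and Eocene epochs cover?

Duration is start − end for each: (23.03 − 5.333) + (33.9 − 23.03) + (298.9 − 273.01) + (56 − 33.9).
That is 17.697 + 10.87 + 25.89 + 22.1, which totals 76.557 million years.

76.557 million years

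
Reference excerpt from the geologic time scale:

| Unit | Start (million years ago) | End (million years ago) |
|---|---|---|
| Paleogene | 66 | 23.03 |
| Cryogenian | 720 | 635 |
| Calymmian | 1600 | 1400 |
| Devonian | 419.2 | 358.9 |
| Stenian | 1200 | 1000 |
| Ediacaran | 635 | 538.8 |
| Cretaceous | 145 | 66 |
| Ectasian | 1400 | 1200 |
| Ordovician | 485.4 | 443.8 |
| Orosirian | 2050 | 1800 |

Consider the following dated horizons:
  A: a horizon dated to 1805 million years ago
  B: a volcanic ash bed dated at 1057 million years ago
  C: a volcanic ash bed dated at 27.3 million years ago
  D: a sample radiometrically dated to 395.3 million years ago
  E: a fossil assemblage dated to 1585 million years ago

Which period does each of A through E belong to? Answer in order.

A: 1805 Ma lies in 2050–1800 Ma, so Orosirian.
B: 1057 Ma lies in 1200–1000 Ma, so Stenian.
C: 27.3 Ma lies in 66–23.03 Ma, so Paleogene.
D: 395.3 Ma lies in 419.2–358.9 Ma, so Devonian.
E: 1585 Ma lies in 1600–1400 Ma, so Calymmian.

A — Orosirian; B — Stenian; C — Paleogene; D — Devonian; E — Calymmian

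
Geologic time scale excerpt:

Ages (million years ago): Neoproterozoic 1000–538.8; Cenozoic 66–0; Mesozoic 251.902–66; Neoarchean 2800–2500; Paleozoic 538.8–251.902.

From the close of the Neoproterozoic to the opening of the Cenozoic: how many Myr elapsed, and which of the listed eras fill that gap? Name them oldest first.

472.8 million years; Paleozoic, Mesozoic

End of Neoproterozoic = 538.8 Ma; start of Cenozoic = 66 Ma.
Gap = 538.8 − 66 = 472.8 Myr.
Eras wholly inside 538.8–66 Ma: Paleozoic (538.8–251.902), Mesozoic (251.902–66).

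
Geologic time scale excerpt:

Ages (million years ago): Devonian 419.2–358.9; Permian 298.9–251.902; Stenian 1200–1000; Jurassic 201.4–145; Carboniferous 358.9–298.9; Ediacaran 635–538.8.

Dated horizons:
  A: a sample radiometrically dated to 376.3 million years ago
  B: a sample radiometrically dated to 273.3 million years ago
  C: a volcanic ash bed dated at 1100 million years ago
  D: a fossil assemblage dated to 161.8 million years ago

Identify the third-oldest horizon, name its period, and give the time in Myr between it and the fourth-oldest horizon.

Sorted oldest-first by Ma: C (1100), A (376.3), B (273.3), D (161.8).
The third oldest is B at 273.3 Ma, which lies in 298.9–251.902 Ma: the Permian.
The fourth oldest is D at 161.8 Ma; separation = |273.3 − 161.8| = 111.5 Myr.

B, in the Permian; 111.5 million years to D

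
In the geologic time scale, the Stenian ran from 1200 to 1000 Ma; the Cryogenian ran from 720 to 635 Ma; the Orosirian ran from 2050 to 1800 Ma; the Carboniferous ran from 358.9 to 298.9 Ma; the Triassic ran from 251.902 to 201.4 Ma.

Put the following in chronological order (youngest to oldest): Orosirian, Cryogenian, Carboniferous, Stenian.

Read off each span (Ma): Orosirian 2050–1800; Cryogenian 720–635; Carboniferous 358.9–298.9; Stenian 1200–1000.
Larger Ma is older, so oldest→youngest is Orosirian, Stenian, Cryogenian, Carboniferous; reverse it for youngest→oldest.

Carboniferous, Cryogenian, Stenian, Orosirian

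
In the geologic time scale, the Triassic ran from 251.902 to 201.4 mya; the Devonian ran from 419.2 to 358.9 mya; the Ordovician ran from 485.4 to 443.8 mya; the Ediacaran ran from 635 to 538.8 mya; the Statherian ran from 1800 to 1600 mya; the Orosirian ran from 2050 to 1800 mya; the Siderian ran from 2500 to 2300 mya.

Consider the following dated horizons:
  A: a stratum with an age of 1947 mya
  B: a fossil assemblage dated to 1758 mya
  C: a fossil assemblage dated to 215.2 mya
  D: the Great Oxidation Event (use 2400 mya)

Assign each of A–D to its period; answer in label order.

A — Orosirian; B — Statherian; C — Triassic; D — Siderian

Match each age against the start–end ranges in the excerpt: A = 1947 Ma → Orosirian (2050–1800); B = 1758 Ma → Statherian (1800–1600); C = 215.2 Ma → Triassic (251.902–201.4); D = 2400 Ma → Siderian (2500–2300).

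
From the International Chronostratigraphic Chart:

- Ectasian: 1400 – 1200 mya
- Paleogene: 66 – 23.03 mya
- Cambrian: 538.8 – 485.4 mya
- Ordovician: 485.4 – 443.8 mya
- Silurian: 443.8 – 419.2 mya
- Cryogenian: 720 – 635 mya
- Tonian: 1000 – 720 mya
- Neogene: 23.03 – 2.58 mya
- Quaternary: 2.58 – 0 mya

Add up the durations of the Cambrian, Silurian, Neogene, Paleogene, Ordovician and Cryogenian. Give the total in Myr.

Duration is start − end for each: (538.8 − 485.4) + (443.8 − 419.2) + (23.03 − 2.58) + (66 − 23.03) + (485.4 − 443.8) + (720 − 635).
That is 53.4 + 24.6 + 20.45 + 42.97 + 41.6 + 85, which totals 268.02 million years.

268.02 million years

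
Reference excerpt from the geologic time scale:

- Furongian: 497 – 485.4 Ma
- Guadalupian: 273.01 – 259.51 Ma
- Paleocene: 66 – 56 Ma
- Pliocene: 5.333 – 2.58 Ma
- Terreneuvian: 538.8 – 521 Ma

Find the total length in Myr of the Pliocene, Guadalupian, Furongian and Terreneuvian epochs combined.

Duration is start − end for each: (5.333 − 2.58) + (273.01 − 259.51) + (497 − 485.4) + (538.8 − 521).
That is 2.753 + 13.5 + 11.6 + 17.8, which totals 45.653 million years.

45.653 million years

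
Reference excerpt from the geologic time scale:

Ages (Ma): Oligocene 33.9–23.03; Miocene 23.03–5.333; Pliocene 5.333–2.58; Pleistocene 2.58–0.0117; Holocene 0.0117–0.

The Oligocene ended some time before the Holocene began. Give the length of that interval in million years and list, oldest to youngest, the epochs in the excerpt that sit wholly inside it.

End of Oligocene = 23.03 Ma; start of Holocene = 0.0117 Ma.
Gap = 23.03 − 0.0117 = 23.0183 Myr.
Epochs wholly inside 23.03–0.0117 Ma: Miocene (23.03–5.333), Pliocene (5.333–2.58), Pleistocene (2.58–0.0117).

23.0183 million years; Miocene, Pliocene, Pleistocene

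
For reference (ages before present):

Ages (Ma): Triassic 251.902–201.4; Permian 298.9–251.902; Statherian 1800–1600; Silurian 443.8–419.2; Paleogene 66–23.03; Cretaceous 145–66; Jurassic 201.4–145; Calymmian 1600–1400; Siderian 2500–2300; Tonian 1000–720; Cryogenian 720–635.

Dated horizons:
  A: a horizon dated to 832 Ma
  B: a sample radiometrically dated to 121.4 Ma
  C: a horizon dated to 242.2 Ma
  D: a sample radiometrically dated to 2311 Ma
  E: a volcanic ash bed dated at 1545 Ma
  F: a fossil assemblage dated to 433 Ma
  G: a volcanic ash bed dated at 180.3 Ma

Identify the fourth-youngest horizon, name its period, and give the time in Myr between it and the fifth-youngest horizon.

Smaller Ma means younger, so youngest first: B 121.4 < G 180.3 < C 242.2 < F 433 < A 832 < E 1545 < D 2311.
Counting 4 along gives F (433 Ma); the excerpt puts that inside the Silurian, 443.8–419.2 Ma.
Next in line is A (832 Ma), and 832 − 433 = 399 Myr.

F, in the Silurian; 399 million years to A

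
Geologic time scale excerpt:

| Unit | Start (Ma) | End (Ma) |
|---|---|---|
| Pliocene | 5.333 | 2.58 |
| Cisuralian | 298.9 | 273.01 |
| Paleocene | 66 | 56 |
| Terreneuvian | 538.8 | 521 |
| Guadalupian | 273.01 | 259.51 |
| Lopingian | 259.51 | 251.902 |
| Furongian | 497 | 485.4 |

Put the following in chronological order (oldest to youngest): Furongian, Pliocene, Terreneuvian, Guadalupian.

Terreneuvian, Furongian, Guadalupian, Pliocene

Sorting by start age (descending Ma, since larger Ma = older): Terreneuvian start 538.8, Furongian start 497, Guadalupian start 273.01, Pliocene start 5.333.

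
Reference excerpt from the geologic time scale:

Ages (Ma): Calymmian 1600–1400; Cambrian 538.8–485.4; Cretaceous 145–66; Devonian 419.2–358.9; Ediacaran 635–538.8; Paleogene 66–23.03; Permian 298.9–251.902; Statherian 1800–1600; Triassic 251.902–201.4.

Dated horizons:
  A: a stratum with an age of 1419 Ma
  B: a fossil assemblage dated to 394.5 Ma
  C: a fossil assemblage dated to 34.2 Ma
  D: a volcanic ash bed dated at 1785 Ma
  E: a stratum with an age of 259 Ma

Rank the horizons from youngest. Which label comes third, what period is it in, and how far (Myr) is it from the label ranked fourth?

B, in the Devonian; 1024.5 million years to A

Smaller Ma means younger, so youngest first: C 34.2 < E 259 < B 394.5 < A 1419 < D 1785.
Counting 3 along gives B (394.5 Ma); the excerpt puts that inside the Devonian, 419.2–358.9 Ma.
Next in line is A (1419 Ma), and 1419 − 394.5 = 1024.5 Myr.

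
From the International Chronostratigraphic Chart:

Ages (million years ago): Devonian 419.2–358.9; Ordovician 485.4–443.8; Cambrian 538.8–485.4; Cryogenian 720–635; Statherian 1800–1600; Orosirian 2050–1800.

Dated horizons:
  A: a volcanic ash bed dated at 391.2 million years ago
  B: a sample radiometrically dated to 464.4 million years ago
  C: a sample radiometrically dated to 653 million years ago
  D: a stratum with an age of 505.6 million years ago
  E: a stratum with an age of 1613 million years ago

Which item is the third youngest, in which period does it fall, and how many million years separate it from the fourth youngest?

Sorted youngest-first by Ma: A (391.2), B (464.4), D (505.6), C (653), E (1613).
The third youngest is D at 505.6 Ma, which lies in 538.8–485.4 Ma: the Cambrian.
The fourth youngest is C at 653 Ma; separation = |505.6 − 653| = 147.4 Myr.

D, in the Cambrian; 147.4 million years to C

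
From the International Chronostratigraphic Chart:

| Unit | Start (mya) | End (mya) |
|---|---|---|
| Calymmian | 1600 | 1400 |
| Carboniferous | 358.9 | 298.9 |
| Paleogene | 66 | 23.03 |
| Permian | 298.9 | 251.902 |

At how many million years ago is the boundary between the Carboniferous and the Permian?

298.9 mya

The Carboniferous ends and the Permian begins at 298.9 mya.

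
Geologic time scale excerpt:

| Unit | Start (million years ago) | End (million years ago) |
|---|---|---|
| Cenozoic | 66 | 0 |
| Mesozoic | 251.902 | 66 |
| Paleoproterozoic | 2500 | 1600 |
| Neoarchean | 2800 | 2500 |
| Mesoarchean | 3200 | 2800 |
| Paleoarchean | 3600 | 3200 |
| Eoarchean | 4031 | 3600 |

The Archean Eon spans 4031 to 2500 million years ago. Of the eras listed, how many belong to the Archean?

Eras inside 4031–2500 Ma: Eoarchean, Paleoarchean, Mesoarchean, Neoarchean — 4 in total.

4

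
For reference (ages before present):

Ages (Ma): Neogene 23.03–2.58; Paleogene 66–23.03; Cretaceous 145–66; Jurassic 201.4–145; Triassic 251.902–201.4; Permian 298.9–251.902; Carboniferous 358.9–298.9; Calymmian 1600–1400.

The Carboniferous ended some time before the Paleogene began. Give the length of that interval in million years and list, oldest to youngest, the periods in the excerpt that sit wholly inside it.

The Carboniferous closes at 298.9 Ma and the Paleogene opens at 66 Ma, so the interval is 298.9 − 66 = 232.9 Myr.
A period fits inside if it starts at or after 298.9 Ma and ends at or before 66 Ma; oldest first that gives Permian, Triassic, Jurassic, Cretaceous.

232.9 million years; Permian, Triassic, Jurassic, Cretaceous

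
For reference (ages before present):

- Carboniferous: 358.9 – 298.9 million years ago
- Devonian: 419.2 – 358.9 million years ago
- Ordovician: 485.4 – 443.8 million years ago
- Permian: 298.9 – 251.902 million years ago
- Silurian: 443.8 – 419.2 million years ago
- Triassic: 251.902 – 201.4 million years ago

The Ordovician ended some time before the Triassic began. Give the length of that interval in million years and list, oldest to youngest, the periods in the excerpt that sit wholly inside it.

The Ordovician closes at 443.8 Ma and the Triassic opens at 251.902 Ma, so the interval is 443.8 − 251.902 = 191.898 Myr.
A period fits inside if it starts at or after 443.8 Ma and ends at or before 251.902 Ma; oldest first that gives Silurian, Devonian, Carboniferous, Permian.

191.898 million years; Silurian, Devonian, Carboniferous, Permian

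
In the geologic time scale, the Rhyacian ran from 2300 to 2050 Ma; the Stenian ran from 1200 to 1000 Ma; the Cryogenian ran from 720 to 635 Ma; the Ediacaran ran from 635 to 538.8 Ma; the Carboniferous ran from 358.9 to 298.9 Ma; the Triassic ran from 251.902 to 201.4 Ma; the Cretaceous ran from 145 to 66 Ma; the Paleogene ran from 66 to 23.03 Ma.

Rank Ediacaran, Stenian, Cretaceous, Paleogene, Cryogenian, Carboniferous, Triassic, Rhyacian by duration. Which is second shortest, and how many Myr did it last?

Triassic, 50.502 million years

Durations: Ediacaran 96.2; Stenian 200; Cretaceous 79; Paleogene 42.97; Cryogenian 85; Carboniferous 60; Triassic 50.502; Rhyacian 250 Myr.
Sorted shortest-first: Paleogene (42.97), Triassic (50.502), Carboniferous (60), Cretaceous (79), Cryogenian (85), Ediacaran (96.2), Stenian (200), Rhyacian (250).
The second shortest is Triassic at 50.502 Myr.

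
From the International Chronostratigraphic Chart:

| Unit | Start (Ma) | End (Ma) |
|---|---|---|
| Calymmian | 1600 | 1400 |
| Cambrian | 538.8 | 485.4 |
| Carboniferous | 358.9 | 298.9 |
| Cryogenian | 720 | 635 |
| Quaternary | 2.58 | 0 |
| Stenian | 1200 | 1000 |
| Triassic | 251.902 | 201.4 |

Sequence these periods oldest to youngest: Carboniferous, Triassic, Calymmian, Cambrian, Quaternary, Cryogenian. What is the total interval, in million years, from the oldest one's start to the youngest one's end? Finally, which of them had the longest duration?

Start ages (Ma): Calymmian 1600, Cryogenian 720, Cambrian 538.8, Carboniferous 358.9, Triassic 251.902, Quaternary 2.58.
Ordered oldest to youngest: Calymmian, Cryogenian, Cambrian, Carboniferous, Triassic, Quaternary.
Span = 1600 − 0 = 1600 Myr.
Durations: Triassic 50.502, Calymmian 200, Cryogenian 85, Cambrian 53.4, Carboniferous 60, Quaternary 2.58 → longest is Calymmian (200 Myr).

Calymmian, Cryogenian, Cambrian, Carboniferous, Triassic, Quaternary; total span 1600 Myr; longest is Calymmian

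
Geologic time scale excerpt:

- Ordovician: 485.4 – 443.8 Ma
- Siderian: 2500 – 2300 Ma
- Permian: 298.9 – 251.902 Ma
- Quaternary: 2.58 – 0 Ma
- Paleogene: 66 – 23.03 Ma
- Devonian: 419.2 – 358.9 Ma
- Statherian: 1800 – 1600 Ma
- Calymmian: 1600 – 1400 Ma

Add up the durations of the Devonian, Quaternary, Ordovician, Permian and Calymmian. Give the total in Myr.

Each duration: Devonian = 60.3; Quaternary = 2.58; Ordovician = 41.6; Permian = 46.998; Calymmian = 200.
Sum: 60.3 + 2.58 + 41.6 + 46.998 + 200 = 351.478 Myr.

351.478 million years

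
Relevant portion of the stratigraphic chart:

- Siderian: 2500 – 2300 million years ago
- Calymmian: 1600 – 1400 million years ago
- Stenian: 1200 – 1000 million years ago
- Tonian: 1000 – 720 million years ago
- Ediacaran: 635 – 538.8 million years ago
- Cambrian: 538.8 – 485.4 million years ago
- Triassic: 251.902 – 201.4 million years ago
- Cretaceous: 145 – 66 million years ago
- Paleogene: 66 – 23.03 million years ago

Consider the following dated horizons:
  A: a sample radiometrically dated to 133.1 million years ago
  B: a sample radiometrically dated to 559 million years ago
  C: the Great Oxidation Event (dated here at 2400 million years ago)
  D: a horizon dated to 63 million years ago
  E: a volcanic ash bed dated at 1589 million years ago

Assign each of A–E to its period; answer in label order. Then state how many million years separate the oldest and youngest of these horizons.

A: 133.1 Ma lies in 145–66 Ma, so Cretaceous.
B: 559 Ma lies in 635–538.8 Ma, so Ediacaran.
C: 2400 Ma lies in 2500–2300 Ma, so Siderian.
D: 63 Ma lies in 66–23.03 Ma, so Paleogene.
E: 1589 Ma lies in 1600–1400 Ma, so Calymmian.
Oldest = 2400 Ma, youngest = 63 Ma → span 2337 Myr.

A — Cretaceous; B — Ediacaran; C — Siderian; D — Paleogene; E — Calymmian; span 2337 million years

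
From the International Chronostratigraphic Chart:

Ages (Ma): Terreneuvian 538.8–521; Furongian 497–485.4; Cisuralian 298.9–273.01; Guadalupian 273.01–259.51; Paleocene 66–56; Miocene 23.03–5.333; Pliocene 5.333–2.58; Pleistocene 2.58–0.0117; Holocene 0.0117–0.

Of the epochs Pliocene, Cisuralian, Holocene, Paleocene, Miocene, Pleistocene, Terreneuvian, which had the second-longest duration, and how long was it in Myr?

Terreneuvian, 17.8 million years

Start − end for each: Pliocene 5.333 − 2.58 = 2.753; Cisuralian 298.9 − 273.01 = 25.89; Holocene 0.0117 − 0 = 0.0117; Paleocene 66 − 56 = 10; Miocene 23.03 − 5.333 = 17.697; Pleistocene 2.58 − 0.0117 = 2.5683; Terreneuvian 538.8 − 521 = 17.8.
Ranking these from longest: Cisuralian > Terreneuvian > Miocene > Paleocene > Pliocene > Pleistocene > Holocene.
Position 2 in that ranking is Terreneuvian, which lasted 17.8 Myr.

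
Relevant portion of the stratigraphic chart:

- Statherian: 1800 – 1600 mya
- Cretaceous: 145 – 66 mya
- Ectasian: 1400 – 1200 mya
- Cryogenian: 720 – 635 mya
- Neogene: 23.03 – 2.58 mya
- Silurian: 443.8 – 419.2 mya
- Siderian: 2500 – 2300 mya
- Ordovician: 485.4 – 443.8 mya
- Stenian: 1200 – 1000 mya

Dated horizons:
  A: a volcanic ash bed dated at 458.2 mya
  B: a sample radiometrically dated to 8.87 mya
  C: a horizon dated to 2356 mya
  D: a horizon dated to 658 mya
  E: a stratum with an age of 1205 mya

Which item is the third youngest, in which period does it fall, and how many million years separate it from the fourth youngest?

D, in the Cryogenian; 547 million years to E

Sorted youngest-first by Ma: B (8.87), A (458.2), D (658), E (1205), C (2356).
The third youngest is D at 658 Ma, which lies in 720–635 Ma: the Cryogenian.
The fourth youngest is E at 1205 Ma; separation = |658 − 1205| = 547 Myr.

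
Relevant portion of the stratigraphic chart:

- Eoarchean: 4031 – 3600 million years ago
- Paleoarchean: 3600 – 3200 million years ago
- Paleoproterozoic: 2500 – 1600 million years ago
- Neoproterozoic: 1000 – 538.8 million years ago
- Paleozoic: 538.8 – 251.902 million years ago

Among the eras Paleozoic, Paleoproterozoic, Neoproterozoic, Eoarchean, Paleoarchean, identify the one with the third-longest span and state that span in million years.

Start − end for each: Paleozoic 538.8 − 251.902 = 286.898; Paleoproterozoic 2500 − 1600 = 900; Neoproterozoic 1000 − 538.8 = 461.2; Eoarchean 4031 − 3600 = 431; Paleoarchean 3600 − 3200 = 400.
Ranking these from longest: Paleoproterozoic > Neoproterozoic > Eoarchean > Paleoarchean > Paleozoic.
Position 3 in that ranking is Eoarchean, which lasted 431 Myr.

Eoarchean, 431 million years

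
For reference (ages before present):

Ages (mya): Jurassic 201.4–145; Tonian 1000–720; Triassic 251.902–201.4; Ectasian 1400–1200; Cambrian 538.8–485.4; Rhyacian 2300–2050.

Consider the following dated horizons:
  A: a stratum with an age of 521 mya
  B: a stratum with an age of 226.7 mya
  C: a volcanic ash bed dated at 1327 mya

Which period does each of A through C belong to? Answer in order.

A — Cambrian; B — Triassic; C — Ectasian

A: 521 Ma lies in 538.8–485.4 Ma, so Cambrian.
B: 226.7 Ma lies in 251.902–201.4 Ma, so Triassic.
C: 1327 Ma lies in 1400–1200 Ma, so Ectasian.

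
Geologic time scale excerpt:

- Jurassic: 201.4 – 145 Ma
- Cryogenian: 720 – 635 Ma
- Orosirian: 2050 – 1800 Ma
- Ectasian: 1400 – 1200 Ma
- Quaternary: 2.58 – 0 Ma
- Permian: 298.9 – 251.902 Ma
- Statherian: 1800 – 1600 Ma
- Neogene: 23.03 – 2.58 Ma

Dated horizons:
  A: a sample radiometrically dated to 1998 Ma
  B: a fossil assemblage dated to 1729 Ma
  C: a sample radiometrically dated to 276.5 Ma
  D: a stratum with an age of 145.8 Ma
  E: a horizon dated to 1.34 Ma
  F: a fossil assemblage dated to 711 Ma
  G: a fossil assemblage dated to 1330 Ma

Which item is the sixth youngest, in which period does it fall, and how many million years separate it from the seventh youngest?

Sorted youngest-first by Ma: E (1.34), D (145.8), C (276.5), F (711), G (1330), B (1729), A (1998).
The sixth youngest is B at 1729 Ma, which lies in 1800–1600 Ma: the Statherian.
The seventh youngest is A at 1998 Ma; separation = |1729 − 1998| = 269 Myr.

B, in the Statherian; 269 million years to A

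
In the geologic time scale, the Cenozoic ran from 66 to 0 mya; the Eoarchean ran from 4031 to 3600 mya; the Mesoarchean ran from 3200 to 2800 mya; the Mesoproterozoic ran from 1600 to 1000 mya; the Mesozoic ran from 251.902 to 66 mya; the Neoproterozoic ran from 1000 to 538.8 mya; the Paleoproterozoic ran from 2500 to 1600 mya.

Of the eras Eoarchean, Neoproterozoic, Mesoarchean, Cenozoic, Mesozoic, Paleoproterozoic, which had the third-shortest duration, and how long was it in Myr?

Mesoarchean, 400 million years

Start − end for each: Eoarchean 4031 − 3600 = 431; Neoproterozoic 1000 − 538.8 = 461.2; Mesoarchean 3200 − 2800 = 400; Cenozoic 66 − 0 = 66; Mesozoic 251.902 − 66 = 185.902; Paleoproterozoic 2500 − 1600 = 900.
Ranking these from shortest: Cenozoic < Mesozoic < Mesoarchean < Eoarchean < Neoproterozoic < Paleoproterozoic.
Position 3 in that ranking is Mesoarchean, which lasted 400 Myr.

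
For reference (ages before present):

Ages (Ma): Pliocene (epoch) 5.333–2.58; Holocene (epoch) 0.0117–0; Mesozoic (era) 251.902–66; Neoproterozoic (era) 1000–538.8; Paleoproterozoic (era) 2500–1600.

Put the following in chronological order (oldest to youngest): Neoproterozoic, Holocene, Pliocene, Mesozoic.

Neoproterozoic, then Mesozoic, then Pliocene, then Holocene

Read off each span (Ma): Neoproterozoic 1000–538.8; Holocene 0.0117–0; Pliocene 5.333–2.58; Mesozoic 251.902–66.
Larger Ma is older, so oldest→youngest is Neoproterozoic, Mesozoic, Pliocene, Holocene.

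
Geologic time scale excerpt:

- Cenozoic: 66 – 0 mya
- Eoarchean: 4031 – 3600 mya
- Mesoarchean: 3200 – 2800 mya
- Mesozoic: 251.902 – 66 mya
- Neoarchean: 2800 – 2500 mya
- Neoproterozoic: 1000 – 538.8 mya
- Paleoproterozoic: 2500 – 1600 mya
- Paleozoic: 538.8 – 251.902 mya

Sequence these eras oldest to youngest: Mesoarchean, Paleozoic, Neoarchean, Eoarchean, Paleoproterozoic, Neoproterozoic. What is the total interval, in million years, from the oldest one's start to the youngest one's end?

Eoarchean, Mesoarchean, Neoarchean, Paleoproterozoic, Neoproterozoic, Paleozoic; total span 3779.098 Myr

Start ages (Ma): Eoarchean 4031, Mesoarchean 3200, Neoarchean 2800, Paleoproterozoic 2500, Neoproterozoic 1000, Paleozoic 538.8.
Ordered oldest to youngest: Eoarchean, Mesoarchean, Neoarchean, Paleoproterozoic, Neoproterozoic, Paleozoic.
Span = 4031 − 251.902 = 3779.098 Myr.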